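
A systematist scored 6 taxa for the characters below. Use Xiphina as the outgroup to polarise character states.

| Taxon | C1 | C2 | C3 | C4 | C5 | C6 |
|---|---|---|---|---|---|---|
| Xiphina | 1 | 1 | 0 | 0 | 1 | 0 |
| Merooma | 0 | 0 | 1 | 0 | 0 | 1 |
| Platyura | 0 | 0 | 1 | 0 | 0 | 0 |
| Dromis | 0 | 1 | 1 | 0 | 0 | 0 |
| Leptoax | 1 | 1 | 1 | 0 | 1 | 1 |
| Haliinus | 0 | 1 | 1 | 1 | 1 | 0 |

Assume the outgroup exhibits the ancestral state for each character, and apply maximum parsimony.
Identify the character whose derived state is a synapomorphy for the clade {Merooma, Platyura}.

C2

Character polarity is set by the outgroup: the derived state is whichever differs from the outgroup's state, so for C1, C2, C5 the derived state is '0', and for the remaining characters it is '1'.
C1 (derived state '0') is shared by Dromis, Haliinus, Merooma, and Platyura — a synapomorphy uniting that clade.
C2: derived state '0' in Merooma and Platyura only — synapomorphy for {Merooma, Platyura}.
C3 (derived state '1') is shared by all ingroup taxa — unites the whole ingroup.
C4: derived state '1' in Haliinus only — an autapomorphy, so it tells us nothing about relationships among taxa.
C5 (derived state '0') is shared by Dromis, Merooma, and Platyura — a synapomorphy uniting that clade.
C6 groups Leptoax and Merooma, which is incompatible with the clades supported by the remaining characters; treating it as convergent (homoplasy) costs fewer steps than any alternative tree.
Most parsimonious ingroup topology: ((((Merooma,Platyura),Dromis),Haliinus),Leptoax).
The clade {Merooma, Platyura} is supported by C2: its derived state '0' occurs in exactly those taxa and in no other taxon (including the outgroup).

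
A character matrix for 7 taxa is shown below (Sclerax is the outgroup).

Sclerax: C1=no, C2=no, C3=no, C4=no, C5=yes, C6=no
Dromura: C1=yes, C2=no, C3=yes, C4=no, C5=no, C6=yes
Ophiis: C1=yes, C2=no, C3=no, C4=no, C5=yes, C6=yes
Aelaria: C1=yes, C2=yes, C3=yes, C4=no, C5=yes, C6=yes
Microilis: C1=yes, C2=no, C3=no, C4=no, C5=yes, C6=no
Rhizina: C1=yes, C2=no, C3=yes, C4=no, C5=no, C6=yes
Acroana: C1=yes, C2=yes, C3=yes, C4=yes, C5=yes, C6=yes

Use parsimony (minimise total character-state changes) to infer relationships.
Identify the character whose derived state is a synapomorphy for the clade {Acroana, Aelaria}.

C2

Character polarity is set by the outgroup: the derived state is whichever differs from the outgroup's state, so for C5 the derived state is 'no', and for the remaining characters it is 'yes'.
C1 (derived state 'yes') is shared by all ingroup taxa — unites the whole ingroup.
Only Acroana and Aelaria show the derived state 'yes' for C2, supporting them as a clade.
C3: derived state 'yes' in Acroana, Aelaria, Dromura, and Rhizina only — synapomorphy for {Acroana, Aelaria, Dromura, Rhizina}.
C4: derived state 'yes' in Acroana only — an autapomorphy, so it tells us nothing about relationships among taxa.
C5: derived state 'no' in Dromura and Rhizina only — synapomorphy for {Dromura, Rhizina}.
C6 (derived state 'yes') is shared by Acroana, Aelaria, Dromura, Ophiis, and Rhizina — a synapomorphy uniting that clade.
Most parsimonious ingroup topology: ((((Dromura,Rhizina),(Aelaria,Acroana)),Ophiis),Microilis).
The clade {Acroana, Aelaria} is supported by C2: its derived state 'yes' occurs in exactly those taxa and in no other taxon (including the outgroup).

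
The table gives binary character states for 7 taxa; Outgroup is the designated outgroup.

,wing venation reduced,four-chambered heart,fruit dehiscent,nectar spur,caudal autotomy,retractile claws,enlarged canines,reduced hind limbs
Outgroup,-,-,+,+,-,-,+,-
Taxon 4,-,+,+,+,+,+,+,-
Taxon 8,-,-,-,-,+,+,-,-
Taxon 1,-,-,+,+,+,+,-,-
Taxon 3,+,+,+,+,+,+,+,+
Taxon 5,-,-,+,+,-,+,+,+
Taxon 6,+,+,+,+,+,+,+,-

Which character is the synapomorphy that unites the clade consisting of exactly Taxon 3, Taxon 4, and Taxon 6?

four-chambered heart

Character polarity is set by the outgroup: the derived state is whichever differs from the outgroup's state, so for fruit dehiscent, nectar spur, enlarged canines the derived state is '-', and for the remaining characters it is '+'.
wing venation reduced: derived state '+' in Taxon 3 and Taxon 6 only — synapomorphy for {Taxon 3, Taxon 6}.
Only Taxon 3, Taxon 4, and Taxon 6 show the derived state '+' for four-chambered heart, supporting them as a clade.
fruit dehiscent: derived state '-' in Taxon 8 only — an autapomorphy, so it tells us nothing about relationships among taxa.
nectar spur (derived state '-') is unique to Taxon 8 (autapomorphy; uninformative for grouping).
caudal autotomy (derived state '+') is shared by Taxon 1, Taxon 3, Taxon 4, Taxon 6, and Taxon 8 — a synapomorphy uniting that clade.
retractile claws (derived state '+') is shared by all ingroup taxa — unites the whole ingroup.
enlarged canines: derived state '-' in Taxon 1 and Taxon 8 only — synapomorphy for {Taxon 1, Taxon 8}.
reduced hind limbs groups Taxon 3 and Taxon 5, which is incompatible with the clades supported by the remaining characters; treating it as convergent (homoplasy) costs fewer steps than any alternative tree.
Most parsimonious ingroup topology: (((Taxon 4,(Taxon 3,Taxon 6)),(Taxon 8,Taxon 1)),Taxon 5).
The clade {Taxon 3, Taxon 4, Taxon 6} is supported by four-chambered heart: its derived state '+' occurs in exactly those taxa and in no other taxon (including the outgroup).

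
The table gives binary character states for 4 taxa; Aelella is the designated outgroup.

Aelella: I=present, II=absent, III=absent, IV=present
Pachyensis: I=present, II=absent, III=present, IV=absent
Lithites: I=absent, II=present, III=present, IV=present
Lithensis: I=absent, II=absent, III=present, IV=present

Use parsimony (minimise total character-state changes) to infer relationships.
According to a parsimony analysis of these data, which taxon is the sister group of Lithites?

Lithensis

Character polarity is set by the outgroup: the derived state is whichever differs from the outgroup's state, so for I, IV the derived state is 'absent', and for the remaining characters it is 'present'.
I: derived state 'absent' in Lithensis and Lithites only — synapomorphy for {Lithensis, Lithites}.
II (derived state 'present') is unique to Lithites (autapomorphy; uninformative for grouping).
All ingroup taxa share the derived state 'present' for III; it defines the ingroup but does not resolve relationships within it.
IV (derived state 'absent') is unique to Pachyensis (autapomorphy; uninformative for grouping).
Most parsimonious ingroup topology: (Pachyensis,(Lithites,Lithensis)).
Lithites and Lithensis form a cherry on this tree, so they are sister taxa.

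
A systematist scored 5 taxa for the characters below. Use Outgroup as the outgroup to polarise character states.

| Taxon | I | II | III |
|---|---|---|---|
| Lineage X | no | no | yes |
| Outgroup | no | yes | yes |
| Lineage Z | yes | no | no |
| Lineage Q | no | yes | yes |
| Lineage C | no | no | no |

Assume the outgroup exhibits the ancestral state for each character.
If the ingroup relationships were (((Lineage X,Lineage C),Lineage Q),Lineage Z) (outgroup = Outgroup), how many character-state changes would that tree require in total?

Map each character onto (((Lineage X,Lineage C),Lineage Q),Lineage Z) (rooted by Outgroup) and count the minimum state changes it requires (Fitch parsimony):
I: 1; II: 2; III: 2.
Total tree length = 5.

5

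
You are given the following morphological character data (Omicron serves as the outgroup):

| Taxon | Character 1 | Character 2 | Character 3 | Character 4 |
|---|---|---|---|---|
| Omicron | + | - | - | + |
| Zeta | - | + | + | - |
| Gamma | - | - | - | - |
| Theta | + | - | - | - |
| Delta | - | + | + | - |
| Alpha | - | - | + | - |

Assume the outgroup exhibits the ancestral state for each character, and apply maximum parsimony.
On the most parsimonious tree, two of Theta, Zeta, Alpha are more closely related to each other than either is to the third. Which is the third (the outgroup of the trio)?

Theta

Character polarity is set by the outgroup: the derived state is whichever differs from the outgroup's state, so for Character 1, Character 4 the derived state is '-', and for the remaining characters it is '+'.
Character 1 (derived state '-') is shared by Alpha, Delta, Gamma, and Zeta — a synapomorphy uniting that clade.
Only Delta and Zeta show the derived state '+' for Character 2, supporting them as a clade.
Character 3: derived state '+' in Alpha, Delta, and Zeta only — synapomorphy for {Alpha, Delta, Zeta}.
Character 4 (derived state '-') is shared by all ingroup taxa — unites the whole ingroup.
Most parsimonious ingroup topology: ((((Zeta,Delta),Alpha),Gamma),Theta).
Alpha and Zeta share a more recent common ancestor with each other than either does with Theta, so Theta is the least closely related of the three.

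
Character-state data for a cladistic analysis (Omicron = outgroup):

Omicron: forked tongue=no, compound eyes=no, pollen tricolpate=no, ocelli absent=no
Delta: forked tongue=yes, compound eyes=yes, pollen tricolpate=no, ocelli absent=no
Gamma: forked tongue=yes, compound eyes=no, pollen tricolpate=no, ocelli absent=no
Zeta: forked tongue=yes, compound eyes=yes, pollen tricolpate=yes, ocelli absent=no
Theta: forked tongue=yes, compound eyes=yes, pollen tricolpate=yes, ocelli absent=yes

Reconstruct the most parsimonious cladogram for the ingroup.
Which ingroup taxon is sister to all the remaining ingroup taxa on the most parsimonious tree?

The outgroup has state 'no' for every character, so 'yes' is the derived state throughout.
forked tongue (derived state 'yes') is shared by all ingroup taxa — unites the whole ingroup.
compound eyes: derived state 'yes' in Delta, Theta, and Zeta only — synapomorphy for {Delta, Theta, Zeta}.
pollen tricolpate: derived state 'yes' in Theta and Zeta only — synapomorphy for {Theta, Zeta}.
ocelli absent: derived state 'yes' in Theta only — an autapomorphy, so it tells us nothing about relationships among taxa.
Most parsimonious ingroup topology: ((Delta,(Zeta,Theta)),Gamma).
Gamma is sister to the clade containing all other ingroup taxa, so it is the earliest-diverging (most basal) ingroup lineage.

Gamma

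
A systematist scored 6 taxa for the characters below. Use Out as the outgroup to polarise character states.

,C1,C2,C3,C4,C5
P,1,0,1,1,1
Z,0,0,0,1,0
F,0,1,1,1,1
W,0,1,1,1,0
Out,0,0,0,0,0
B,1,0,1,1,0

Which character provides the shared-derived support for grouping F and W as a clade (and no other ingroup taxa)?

C2

The outgroup has state '0' for every character, so '1' is the derived state throughout.
Only B and P show the derived state '1' for C1, supporting them as a clade.
C2: derived state '1' in F and W only — synapomorphy for {F, W}.
C3 (derived state '1') is shared by B, F, P, and W — a synapomorphy uniting that clade.
C4 (derived state '1') is shared by all ingroup taxa — unites the whole ingroup.
C5 groups F and P, which is incompatible with the clades supported by the remaining characters; treating it as convergent (homoplasy) costs fewer steps than any alternative tree.
Most parsimonious ingroup topology: (((F,W),(B,P)),Z).
The clade {F, W} is supported by C2: its derived state '1' occurs in exactly those taxa and in no other taxon (including the outgroup).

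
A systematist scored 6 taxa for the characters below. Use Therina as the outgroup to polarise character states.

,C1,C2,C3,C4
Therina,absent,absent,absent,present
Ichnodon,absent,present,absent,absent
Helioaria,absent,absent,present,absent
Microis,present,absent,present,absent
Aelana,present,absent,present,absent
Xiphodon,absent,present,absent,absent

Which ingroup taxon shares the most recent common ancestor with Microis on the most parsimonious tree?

Character polarity is set by the outgroup: the derived state is whichever differs from the outgroup's state, so for C4 the derived state is 'absent', and for the remaining characters it is 'present'.
C1 (derived state 'present') is shared by Aelana and Microis — a synapomorphy uniting that clade.
Only Ichnodon and Xiphodon show the derived state 'present' for C2, supporting them as a clade.
Only Aelana, Helioaria, and Microis show the derived state 'present' for C3, supporting them as a clade.
All ingroup taxa share the derived state 'absent' for C4; it defines the ingroup but does not resolve relationships within it.
Most parsimonious ingroup topology: ((Ichnodon,Xiphodon),(Helioaria,(Microis,Aelana))).
Microis and Aelana form a cherry on this tree, so they are sister taxa.

Aelana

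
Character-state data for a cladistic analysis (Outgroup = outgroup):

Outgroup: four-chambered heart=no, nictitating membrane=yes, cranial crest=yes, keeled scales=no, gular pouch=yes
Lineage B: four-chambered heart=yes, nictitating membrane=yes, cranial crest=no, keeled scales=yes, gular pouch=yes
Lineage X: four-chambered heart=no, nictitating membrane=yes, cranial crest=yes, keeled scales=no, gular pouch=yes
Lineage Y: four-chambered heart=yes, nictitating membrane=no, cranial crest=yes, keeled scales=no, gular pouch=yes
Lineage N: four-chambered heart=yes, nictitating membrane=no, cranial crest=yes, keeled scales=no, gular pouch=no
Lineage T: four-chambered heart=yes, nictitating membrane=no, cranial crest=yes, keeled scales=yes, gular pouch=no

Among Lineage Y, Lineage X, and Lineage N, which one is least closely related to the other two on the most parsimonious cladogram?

Lineage X

Character polarity is set by the outgroup: the derived state is whichever differs from the outgroup's state, so for nictitating membrane, cranial crest, gular pouch the derived state is 'no', and for the remaining characters it is 'yes'.
Only Lineage B, Lineage N, Lineage T, and Lineage Y show the derived state 'yes' for four-chambered heart, supporting them as a clade.
Only Lineage N, Lineage T, and Lineage Y show the derived state 'no' for nictitating membrane, supporting them as a clade.
cranial crest (derived state 'no') is unique to Lineage B (autapomorphy; uninformative for grouping).
keeled scales (state 'yes') occurs in Lineage B and Lineage T but conflicts with the nesting implied by the other characters — most parsimoniously interpreted as homoplasy.
Only Lineage N and Lineage T show the derived state 'no' for gular pouch, supporting them as a clade.
Most parsimonious ingroup topology: ((Lineage B,(Lineage Y,(Lineage N,Lineage T))),Lineage X).
Lineage Y and Lineage N share a more recent common ancestor with each other than either does with Lineage X, so Lineage X is the least closely related of the three.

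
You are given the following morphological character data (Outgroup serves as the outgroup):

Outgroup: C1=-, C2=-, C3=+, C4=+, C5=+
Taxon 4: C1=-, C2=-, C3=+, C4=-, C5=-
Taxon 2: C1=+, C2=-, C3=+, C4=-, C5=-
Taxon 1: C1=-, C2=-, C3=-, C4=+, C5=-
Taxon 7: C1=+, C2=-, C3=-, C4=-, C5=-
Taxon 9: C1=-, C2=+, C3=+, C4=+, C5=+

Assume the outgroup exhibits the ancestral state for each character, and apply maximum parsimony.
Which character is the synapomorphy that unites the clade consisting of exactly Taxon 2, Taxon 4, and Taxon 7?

C4

Character polarity is set by the outgroup: the derived state is whichever differs from the outgroup's state, so for C3, C4, C5 the derived state is '-', and for the remaining characters it is '+'.
C1 (derived state '+') is shared by Taxon 2 and Taxon 7 — a synapomorphy uniting that clade.
C2 (derived state '+') is unique to Taxon 9 (autapomorphy; uninformative for grouping).
C3 (state '-') occurs in Taxon 1 and Taxon 7 but conflicts with the nesting implied by the other characters — most parsimoniously interpreted as homoplasy.
C4: derived state '-' in Taxon 2, Taxon 4, and Taxon 7 only — synapomorphy for {Taxon 2, Taxon 4, Taxon 7}.
Only Taxon 1, Taxon 2, Taxon 4, and Taxon 7 show the derived state '-' for C5, supporting them as a clade.
Most parsimonious ingroup topology: (((Taxon 4,(Taxon 2,Taxon 7)),Taxon 1),Taxon 9).
The clade {Taxon 2, Taxon 4, Taxon 7} is supported by C4: its derived state '-' occurs in exactly those taxa and in no other taxon (including the outgroup).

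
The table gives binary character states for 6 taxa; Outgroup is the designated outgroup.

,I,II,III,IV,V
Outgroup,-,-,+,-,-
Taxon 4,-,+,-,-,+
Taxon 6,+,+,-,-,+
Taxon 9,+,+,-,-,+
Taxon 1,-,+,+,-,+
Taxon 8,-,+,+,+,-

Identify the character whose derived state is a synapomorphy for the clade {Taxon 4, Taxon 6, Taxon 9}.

Character polarity is set by the outgroup: the derived state is whichever differs from the outgroup's state, so for III the derived state is '-', and for the remaining characters it is '+'.
Only Taxon 6 and Taxon 9 show the derived state '+' for I, supporting them as a clade.
All ingroup taxa share the derived state '+' for II; it defines the ingroup but does not resolve relationships within it.
III (derived state '-') is shared by Taxon 4, Taxon 6, and Taxon 9 — a synapomorphy uniting that clade.
IV: derived state '+' in Taxon 8 only — an autapomorphy, so it tells us nothing about relationships among taxa.
Only Taxon 1, Taxon 4, Taxon 6, and Taxon 9 show the derived state '+' for V, supporting them as a clade.
Most parsimonious ingroup topology: (((Taxon 4,(Taxon 6,Taxon 9)),Taxon 1),Taxon 8).
The clade {Taxon 4, Taxon 6, Taxon 9} is supported by III: its derived state '-' occurs in exactly those taxa and in no other taxon (including the outgroup).

III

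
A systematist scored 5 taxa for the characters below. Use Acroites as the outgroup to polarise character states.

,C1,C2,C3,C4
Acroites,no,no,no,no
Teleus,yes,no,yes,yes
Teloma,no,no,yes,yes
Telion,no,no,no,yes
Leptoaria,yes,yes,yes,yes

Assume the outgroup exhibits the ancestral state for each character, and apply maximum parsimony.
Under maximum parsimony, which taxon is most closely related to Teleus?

The outgroup has state 'no' for every character, so 'yes' is the derived state throughout.
C1: derived state 'yes' in Leptoaria and Teleus only — synapomorphy for {Leptoaria, Teleus}.
C2: derived state 'yes' in Leptoaria only — an autapomorphy, so it tells us nothing about relationships among taxa.
C3: derived state 'yes' in Leptoaria, Teleus, and Teloma only — synapomorphy for {Leptoaria, Teleus, Teloma}.
C4 (derived state 'yes') is shared by all ingroup taxa — unites the whole ingroup.
Most parsimonious ingroup topology: (((Teleus,Leptoaria),Teloma),Telion).
Teleus and Leptoaria form a cherry on this tree, so they are sister taxa.

Leptoaria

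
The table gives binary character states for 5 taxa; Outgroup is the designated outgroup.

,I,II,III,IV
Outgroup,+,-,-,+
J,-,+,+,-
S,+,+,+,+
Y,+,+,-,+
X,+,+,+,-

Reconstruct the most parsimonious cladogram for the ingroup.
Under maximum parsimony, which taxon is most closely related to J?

X

Character polarity is set by the outgroup: the derived state is whichever differs from the outgroup's state, so for I, IV the derived state is '-', and for the remaining characters it is '+'.
I: derived state '-' in J only — an autapomorphy, so it tells us nothing about relationships among taxa.
All ingroup taxa share the derived state '+' for II; it defines the ingroup but does not resolve relationships within it.
III: derived state '+' in J, S, and X only — synapomorphy for {J, S, X}.
Only J and X show the derived state '-' for IV, supporting them as a clade.
Most parsimonious ingroup topology: (((J,X),S),Y).
J and X form a cherry on this tree, so they are sister taxa.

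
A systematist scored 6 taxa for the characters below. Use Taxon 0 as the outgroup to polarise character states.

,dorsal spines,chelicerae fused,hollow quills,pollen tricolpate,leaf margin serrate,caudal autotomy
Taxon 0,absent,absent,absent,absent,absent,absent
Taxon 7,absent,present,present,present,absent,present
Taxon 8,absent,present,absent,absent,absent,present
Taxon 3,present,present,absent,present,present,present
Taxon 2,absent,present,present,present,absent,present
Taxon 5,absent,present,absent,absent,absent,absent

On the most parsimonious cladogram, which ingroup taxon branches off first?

The outgroup has state 'absent' for every character, so 'present' is the derived state throughout.
dorsal spines: derived state 'present' in Taxon 3 only — an autapomorphy, so it tells us nothing about relationships among taxa.
chelicerae fused (derived state 'present') is shared by all ingroup taxa — unites the whole ingroup.
Only Taxon 2 and Taxon 7 show the derived state 'present' for hollow quills, supporting them as a clade.
pollen tricolpate: derived state 'present' in Taxon 2, Taxon 3, and Taxon 7 only — synapomorphy for {Taxon 2, Taxon 3, Taxon 7}.
leaf margin serrate: derived state 'present' in Taxon 3 only — an autapomorphy, so it tells us nothing about relationships among taxa.
caudal autotomy: derived state 'present' in Taxon 2, Taxon 3, Taxon 7, and Taxon 8 only — synapomorphy for {Taxon 2, Taxon 3, Taxon 7, Taxon 8}.
Most parsimonious ingroup topology: ((((Taxon 7,Taxon 2),Taxon 3),Taxon 8),Taxon 5).
Taxon 5 is sister to the clade containing all other ingroup taxa, so it is the earliest-diverging (most basal) ingroup lineage.

Taxon 5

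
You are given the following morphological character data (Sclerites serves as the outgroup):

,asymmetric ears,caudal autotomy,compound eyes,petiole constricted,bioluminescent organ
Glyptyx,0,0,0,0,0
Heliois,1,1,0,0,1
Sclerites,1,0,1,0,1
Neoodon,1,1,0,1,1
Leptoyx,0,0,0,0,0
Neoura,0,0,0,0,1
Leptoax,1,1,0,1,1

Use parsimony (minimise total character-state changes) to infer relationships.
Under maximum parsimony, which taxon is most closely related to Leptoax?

Neoodon

Character polarity is set by the outgroup: the derived state is whichever differs from the outgroup's state, so for asymmetric ears, compound eyes, bioluminescent organ the derived state is '0', and for the remaining characters it is '1'.
Only Glyptyx, Leptoyx, and Neoura show the derived state '0' for asymmetric ears, supporting them as a clade.
caudal autotomy (derived state '1') is shared by Heliois, Leptoax, and Neoodon — a synapomorphy uniting that clade.
compound eyes (derived state '0') is shared by all ingroup taxa — unites the whole ingroup.
Only Leptoax and Neoodon show the derived state '1' for petiole constricted, supporting them as a clade.
bioluminescent organ: derived state '0' in Glyptyx and Leptoyx only — synapomorphy for {Glyptyx, Leptoyx}.
Most parsimonious ingroup topology: ((Heliois,(Neoodon,Leptoax)),(Neoura,(Glyptyx,Leptoyx))).
Leptoax and Neoodon form a cherry on this tree, so they are sister taxa.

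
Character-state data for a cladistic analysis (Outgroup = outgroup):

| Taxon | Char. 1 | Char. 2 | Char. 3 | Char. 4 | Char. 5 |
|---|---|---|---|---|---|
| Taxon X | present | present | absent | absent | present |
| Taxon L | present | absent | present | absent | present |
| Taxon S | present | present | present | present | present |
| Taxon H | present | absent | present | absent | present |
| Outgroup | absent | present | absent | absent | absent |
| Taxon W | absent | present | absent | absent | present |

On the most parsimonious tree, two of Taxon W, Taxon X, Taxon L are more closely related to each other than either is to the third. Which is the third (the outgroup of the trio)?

Taxon W

Character polarity is set by the outgroup: the derived state is whichever differs from the outgroup's state, so for Char. 2 the derived state is 'absent', and for the remaining characters it is 'present'.
Only Taxon H, Taxon L, Taxon S, and Taxon X show the derived state 'present' for Char. 1, supporting them as a clade.
Only Taxon H and Taxon L show the derived state 'absent' for Char. 2, supporting them as a clade.
Only Taxon H, Taxon L, and Taxon S show the derived state 'present' for Char. 3, supporting them as a clade.
Char. 4: derived state 'present' in Taxon S only — an autapomorphy, so it tells us nothing about relationships among taxa.
All ingroup taxa share the derived state 'present' for Char. 5; it defines the ingroup but does not resolve relationships within it.
Most parsimonious ingroup topology: ((Taxon X,((Taxon L,Taxon H),Taxon S)),Taxon W).
Taxon L and Taxon X share a more recent common ancestor with each other than either does with Taxon W, so Taxon W is the least closely related of the three.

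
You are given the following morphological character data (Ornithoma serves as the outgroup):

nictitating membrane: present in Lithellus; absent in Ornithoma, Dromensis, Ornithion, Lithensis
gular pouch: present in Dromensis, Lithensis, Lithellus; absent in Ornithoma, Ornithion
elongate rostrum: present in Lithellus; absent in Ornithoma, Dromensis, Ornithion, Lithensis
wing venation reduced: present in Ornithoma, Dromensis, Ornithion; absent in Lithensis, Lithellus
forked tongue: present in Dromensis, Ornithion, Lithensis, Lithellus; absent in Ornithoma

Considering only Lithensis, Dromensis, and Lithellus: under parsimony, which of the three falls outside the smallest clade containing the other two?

Dromensis

Character polarity is set by the outgroup: the derived state is whichever differs from the outgroup's state, so for wing venation reduced the derived state is 'absent', and for the remaining characters it is 'present'.
nictitating membrane (derived state 'present') is unique to Lithellus (autapomorphy; uninformative for grouping).
gular pouch (derived state 'present') is shared by Dromensis, Lithellus, and Lithensis — a synapomorphy uniting that clade.
elongate rostrum: derived state 'present' in Lithellus only — an autapomorphy, so it tells us nothing about relationships among taxa.
wing venation reduced: derived state 'absent' in Lithellus and Lithensis only — synapomorphy for {Lithellus, Lithensis}.
All ingroup taxa share the derived state 'present' for forked tongue; it defines the ingroup but does not resolve relationships within it.
Most parsimonious ingroup topology: ((Dromensis,(Lithensis,Lithellus)),Ornithion).
Lithensis and Lithellus share a more recent common ancestor with each other than either does with Dromensis, so Dromensis is the least closely related of the three.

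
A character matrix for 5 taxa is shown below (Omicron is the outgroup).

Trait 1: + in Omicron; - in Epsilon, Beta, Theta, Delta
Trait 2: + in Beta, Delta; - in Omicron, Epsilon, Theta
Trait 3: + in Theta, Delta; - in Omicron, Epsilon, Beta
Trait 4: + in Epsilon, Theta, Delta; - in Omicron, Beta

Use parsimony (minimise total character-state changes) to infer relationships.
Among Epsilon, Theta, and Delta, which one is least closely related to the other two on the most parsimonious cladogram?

Epsilon

Character polarity is set by the outgroup: the derived state is whichever differs from the outgroup's state, so for Trait 1 the derived state is '-', and for the remaining characters it is '+'.
Trait 1 (derived state '-') is shared by all ingroup taxa — unites the whole ingroup.
Trait 2 (state '+') occurs in Beta and Delta but conflicts with the nesting implied by the other characters — most parsimoniously interpreted as homoplasy.
Trait 3: derived state '+' in Delta and Theta only — synapomorphy for {Delta, Theta}.
Trait 4: derived state '+' in Delta, Epsilon, and Theta only — synapomorphy for {Delta, Epsilon, Theta}.
Most parsimonious ingroup topology: ((Epsilon,(Theta,Delta)),Beta).
Theta and Delta share a more recent common ancestor with each other than either does with Epsilon, so Epsilon is the least closely related of the three.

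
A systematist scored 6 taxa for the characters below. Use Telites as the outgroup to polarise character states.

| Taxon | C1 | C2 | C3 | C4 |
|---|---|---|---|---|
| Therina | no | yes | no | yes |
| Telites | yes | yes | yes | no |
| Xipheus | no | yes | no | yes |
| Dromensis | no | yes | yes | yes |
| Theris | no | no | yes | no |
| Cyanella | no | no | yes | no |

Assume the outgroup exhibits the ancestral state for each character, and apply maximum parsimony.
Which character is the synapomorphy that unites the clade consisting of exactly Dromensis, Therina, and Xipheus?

Character polarity is set by the outgroup: the derived state is whichever differs from the outgroup's state, so for C1, C2, C3 the derived state is 'no', and for the remaining characters it is 'yes'.
All ingroup taxa share the derived state 'no' for C1; it defines the ingroup but does not resolve relationships within it.
Only Cyanella and Theris show the derived state 'no' for C2, supporting them as a clade.
C3 (derived state 'no') is shared by Therina and Xipheus — a synapomorphy uniting that clade.
C4 (derived state 'yes') is shared by Dromensis, Therina, and Xipheus — a synapomorphy uniting that clade.
Most parsimonious ingroup topology: (((Xipheus,Therina),Dromensis),(Theris,Cyanella)).
The clade {Dromensis, Therina, Xipheus} is supported by C4: its derived state 'yes' occurs in exactly those taxa and in no other taxon (including the outgroup).

C4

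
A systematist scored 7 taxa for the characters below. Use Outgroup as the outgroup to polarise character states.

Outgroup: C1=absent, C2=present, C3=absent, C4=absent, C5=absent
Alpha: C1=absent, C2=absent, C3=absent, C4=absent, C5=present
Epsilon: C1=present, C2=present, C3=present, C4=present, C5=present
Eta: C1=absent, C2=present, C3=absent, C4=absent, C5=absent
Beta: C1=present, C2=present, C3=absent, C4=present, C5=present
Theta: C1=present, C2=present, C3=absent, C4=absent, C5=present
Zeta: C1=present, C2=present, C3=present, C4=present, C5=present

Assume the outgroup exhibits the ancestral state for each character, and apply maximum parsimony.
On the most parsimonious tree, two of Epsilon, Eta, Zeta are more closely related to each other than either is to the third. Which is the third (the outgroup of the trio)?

Eta

Character polarity is set by the outgroup: the derived state is whichever differs from the outgroup's state, so for C2 the derived state is 'absent', and for the remaining characters it is 'present'.
C1 (derived state 'present') is shared by Beta, Epsilon, Theta, and Zeta — a synapomorphy uniting that clade.
C2 (derived state 'absent') is unique to Alpha (autapomorphy; uninformative for grouping).
Only Epsilon and Zeta show the derived state 'present' for C3, supporting them as a clade.
C4 (derived state 'present') is shared by Beta, Epsilon, and Zeta — a synapomorphy uniting that clade.
C5 (derived state 'present') is shared by Alpha, Beta, Epsilon, Theta, and Zeta — a synapomorphy uniting that clade.
Most parsimonious ingroup topology: (((((Zeta,Epsilon),Beta),Theta),Alpha),Eta).
Epsilon and Zeta share a more recent common ancestor with each other than either does with Eta, so Eta is the least closely related of the three.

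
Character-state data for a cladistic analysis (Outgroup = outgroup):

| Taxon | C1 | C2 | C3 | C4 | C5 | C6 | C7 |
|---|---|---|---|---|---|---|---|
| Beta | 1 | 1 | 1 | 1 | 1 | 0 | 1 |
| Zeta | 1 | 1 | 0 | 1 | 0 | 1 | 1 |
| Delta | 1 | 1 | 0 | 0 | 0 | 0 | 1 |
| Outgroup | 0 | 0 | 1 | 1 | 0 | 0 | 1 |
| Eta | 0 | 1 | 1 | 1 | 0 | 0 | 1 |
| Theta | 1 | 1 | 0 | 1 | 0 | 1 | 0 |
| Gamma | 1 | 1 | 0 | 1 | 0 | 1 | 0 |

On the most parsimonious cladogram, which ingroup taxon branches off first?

Eta

Character polarity is set by the outgroup: the derived state is whichever differs from the outgroup's state, so for C3, C4, C7 the derived state is '0', and for the remaining characters it is '1'.
C1: derived state '1' in Beta, Delta, Gamma, Theta, and Zeta only — synapomorphy for {Beta, Delta, Gamma, Theta, Zeta}.
All ingroup taxa share the derived state '1' for C2; it defines the ingroup but does not resolve relationships within it.
C3 (derived state '0') is shared by Delta, Gamma, Theta, and Zeta — a synapomorphy uniting that clade.
C4: derived state '0' in Delta only — an autapomorphy, so it tells us nothing about relationships among taxa.
C5: derived state '1' in Beta only — an autapomorphy, so it tells us nothing about relationships among taxa.
C6 (derived state '1') is shared by Gamma, Theta, and Zeta — a synapomorphy uniting that clade.
Only Gamma and Theta show the derived state '0' for C7, supporting them as a clade.
Most parsimonious ingroup topology: ((((Zeta,(Theta,Gamma)),Delta),Beta),Eta).
Eta is sister to the clade containing all other ingroup taxa, so it is the earliest-diverging (most basal) ingroup lineage.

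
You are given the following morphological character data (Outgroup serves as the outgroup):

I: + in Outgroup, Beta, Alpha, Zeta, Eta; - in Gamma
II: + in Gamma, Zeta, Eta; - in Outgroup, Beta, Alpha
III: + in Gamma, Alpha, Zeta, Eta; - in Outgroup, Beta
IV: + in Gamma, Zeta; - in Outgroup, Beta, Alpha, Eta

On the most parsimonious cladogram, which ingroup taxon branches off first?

Character polarity is set by the outgroup: the derived state is whichever differs from the outgroup's state, so for I the derived state is '-', and for the remaining characters it is '+'.
I (derived state '-') is unique to Gamma (autapomorphy; uninformative for grouping).
II: derived state '+' in Eta, Gamma, and Zeta only — synapomorphy for {Eta, Gamma, Zeta}.
Only Alpha, Eta, Gamma, and Zeta show the derived state '+' for III, supporting them as a clade.
Only Gamma and Zeta show the derived state '+' for IV, supporting them as a clade.
Most parsimonious ingroup topology: (Beta,(((Gamma,Zeta),Eta),Alpha)).
Beta is sister to the clade containing all other ingroup taxa, so it is the earliest-diverging (most basal) ingroup lineage.

Beta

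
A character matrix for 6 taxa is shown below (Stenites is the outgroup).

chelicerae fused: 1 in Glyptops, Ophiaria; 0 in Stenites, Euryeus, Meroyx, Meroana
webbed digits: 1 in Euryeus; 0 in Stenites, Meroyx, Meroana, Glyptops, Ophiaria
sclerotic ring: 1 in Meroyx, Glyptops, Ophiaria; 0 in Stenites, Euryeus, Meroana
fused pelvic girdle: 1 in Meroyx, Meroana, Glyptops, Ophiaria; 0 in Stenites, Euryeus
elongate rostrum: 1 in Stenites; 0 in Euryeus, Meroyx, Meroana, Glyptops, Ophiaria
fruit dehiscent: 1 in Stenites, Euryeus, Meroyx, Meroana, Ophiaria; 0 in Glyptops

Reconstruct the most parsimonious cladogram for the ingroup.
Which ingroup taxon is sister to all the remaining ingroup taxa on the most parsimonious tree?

Character polarity is set by the outgroup: the derived state is whichever differs from the outgroup's state, so for elongate rostrum, fruit dehiscent the derived state is '0', and for the remaining characters it is '1'.
chelicerae fused: derived state '1' in Glyptops and Ophiaria only — synapomorphy for {Glyptops, Ophiaria}.
webbed digits: derived state '1' in Euryeus only — an autapomorphy, so it tells us nothing about relationships among taxa.
Only Glyptops, Meroyx, and Ophiaria show the derived state '1' for sclerotic ring, supporting them as a clade.
Only Glyptops, Meroana, Meroyx, and Ophiaria show the derived state '1' for fused pelvic girdle, supporting them as a clade.
All ingroup taxa share the derived state '0' for elongate rostrum; it defines the ingroup but does not resolve relationships within it.
fruit dehiscent (derived state '0') is unique to Glyptops (autapomorphy; uninformative for grouping).
Most parsimonious ingroup topology: (Euryeus,((Meroyx,(Glyptops,Ophiaria)),Meroana)).
Euryeus is sister to the clade containing all other ingroup taxa, so it is the earliest-diverging (most basal) ingroup lineage.

Euryeus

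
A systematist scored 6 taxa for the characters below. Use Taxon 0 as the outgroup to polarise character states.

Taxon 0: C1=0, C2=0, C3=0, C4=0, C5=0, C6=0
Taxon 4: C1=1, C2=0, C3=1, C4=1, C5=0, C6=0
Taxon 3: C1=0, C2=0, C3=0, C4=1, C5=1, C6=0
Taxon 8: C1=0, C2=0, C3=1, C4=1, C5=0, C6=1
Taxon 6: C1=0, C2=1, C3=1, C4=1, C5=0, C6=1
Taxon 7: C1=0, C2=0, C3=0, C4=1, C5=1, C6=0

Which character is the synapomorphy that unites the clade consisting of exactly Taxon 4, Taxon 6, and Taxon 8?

The outgroup has state '0' for every character, so '1' is the derived state throughout.
C1 (derived state '1') is unique to Taxon 4 (autapomorphy; uninformative for grouping).
C2 (derived state '1') is unique to Taxon 6 (autapomorphy; uninformative for grouping).
C3 (derived state '1') is shared by Taxon 4, Taxon 6, and Taxon 8 — a synapomorphy uniting that clade.
C4 (derived state '1') is shared by all ingroup taxa — unites the whole ingroup.
C5: derived state '1' in Taxon 3 and Taxon 7 only — synapomorphy for {Taxon 3, Taxon 7}.
C6: derived state '1' in Taxon 6 and Taxon 8 only — synapomorphy for {Taxon 6, Taxon 8}.
Most parsimonious ingroup topology: ((Taxon 4,(Taxon 8,Taxon 6)),(Taxon 3,Taxon 7)).
The clade {Taxon 4, Taxon 6, Taxon 8} is supported by C3: its derived state '1' occurs in exactly those taxa and in no other taxon (including the outgroup).

C3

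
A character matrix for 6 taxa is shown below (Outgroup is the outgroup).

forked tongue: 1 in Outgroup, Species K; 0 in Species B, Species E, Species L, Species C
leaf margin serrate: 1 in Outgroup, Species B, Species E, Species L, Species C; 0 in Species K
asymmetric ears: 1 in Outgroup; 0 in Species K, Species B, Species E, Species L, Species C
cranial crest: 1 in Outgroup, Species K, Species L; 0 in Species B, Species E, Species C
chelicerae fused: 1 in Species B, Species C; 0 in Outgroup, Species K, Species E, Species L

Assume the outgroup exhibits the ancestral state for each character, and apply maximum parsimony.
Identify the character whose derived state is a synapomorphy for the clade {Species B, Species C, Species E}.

cranial crest

Character polarity is set by the outgroup: the derived state is whichever differs from the outgroup's state, so for forked tongue, leaf margin serrate, asymmetric ears, cranial crest the derived state is '0', and for the remaining characters it is '1'.
Only Species B, Species C, Species E, and Species L show the derived state '0' for forked tongue, supporting them as a clade.
leaf margin serrate (derived state '0') is unique to Species K (autapomorphy; uninformative for grouping).
asymmetric ears (derived state '0') is shared by all ingroup taxa — unites the whole ingroup.
cranial crest (derived state '0') is shared by Species B, Species C, and Species E — a synapomorphy uniting that clade.
chelicerae fused: derived state '1' in Species B and Species C only — synapomorphy for {Species B, Species C}.
Most parsimonious ingroup topology: (Species K,(((Species B,Species C),Species E),Species L)).
The clade {Species B, Species C, Species E} is supported by cranial crest: its derived state '0' occurs in exactly those taxa and in no other taxon (including the outgroup).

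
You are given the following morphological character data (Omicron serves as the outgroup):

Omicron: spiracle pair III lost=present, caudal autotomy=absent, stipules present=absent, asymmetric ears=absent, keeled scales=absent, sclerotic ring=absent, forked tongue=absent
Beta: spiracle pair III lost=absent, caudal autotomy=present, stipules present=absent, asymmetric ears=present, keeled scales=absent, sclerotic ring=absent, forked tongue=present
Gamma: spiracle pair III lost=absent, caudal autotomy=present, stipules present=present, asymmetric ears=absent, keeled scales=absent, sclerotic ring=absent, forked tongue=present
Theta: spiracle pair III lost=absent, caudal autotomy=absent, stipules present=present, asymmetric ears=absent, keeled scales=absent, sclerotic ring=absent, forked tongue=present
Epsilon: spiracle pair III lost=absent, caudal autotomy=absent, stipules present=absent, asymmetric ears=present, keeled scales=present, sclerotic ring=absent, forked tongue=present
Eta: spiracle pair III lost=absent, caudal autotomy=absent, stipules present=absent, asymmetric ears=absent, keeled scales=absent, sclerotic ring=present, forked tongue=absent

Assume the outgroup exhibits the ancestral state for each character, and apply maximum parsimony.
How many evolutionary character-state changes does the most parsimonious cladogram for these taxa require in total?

Character polarity is set by the outgroup: the derived state is whichever differs from the outgroup's state, so for spiracle pair III lost the derived state is 'absent', and for the remaining characters it is 'present'.
spiracle pair III lost (derived state 'absent') is shared by all ingroup taxa — unites the whole ingroup.
caudal autotomy (state 'present') occurs in Beta and Gamma but conflicts with the nesting implied by the other characters — most parsimoniously interpreted as homoplasy.
Only Gamma and Theta show the derived state 'present' for stipules present, supporting them as a clade.
Only Beta and Epsilon show the derived state 'present' for asymmetric ears, supporting them as a clade.
keeled scales (derived state 'present') is unique to Epsilon (autapomorphy; uninformative for grouping).
sclerotic ring (derived state 'present') is unique to Eta (autapomorphy; uninformative for grouping).
forked tongue: derived state 'present' in Beta, Epsilon, Gamma, and Theta only — synapomorphy for {Beta, Epsilon, Gamma, Theta}.
Most parsimonious ingroup topology: (((Beta,Epsilon),(Gamma,Theta)),Eta).
Changes per character on this tree: spiracle pair III lost: 1; caudal autotomy: 2; stipules present: 1; asymmetric ears: 1; keeled scales: 1; sclerotic ring: 1; forked tongue: 1.
Total = 8.

8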